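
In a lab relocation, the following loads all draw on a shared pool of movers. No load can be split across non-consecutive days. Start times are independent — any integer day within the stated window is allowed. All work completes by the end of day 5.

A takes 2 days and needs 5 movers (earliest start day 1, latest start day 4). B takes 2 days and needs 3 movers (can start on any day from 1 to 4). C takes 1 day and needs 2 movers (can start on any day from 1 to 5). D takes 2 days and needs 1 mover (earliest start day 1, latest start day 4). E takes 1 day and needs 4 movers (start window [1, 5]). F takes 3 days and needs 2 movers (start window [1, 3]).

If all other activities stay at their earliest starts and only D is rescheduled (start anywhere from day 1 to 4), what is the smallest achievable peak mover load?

D@1: d1:17  d2:11  d3:2  d4:0  d5:0 → peak 17
D@2: d1:16  d2:11  d3:3  d4:0  d5:0 → peak 16
D@3: d1:16  d2:10  d3:3  d4:1  d5:0 → peak 16
D@4: d1:16  d2:10  d3:2  d4:1  d5:1 → peak 16
Best is D@2, peak 16.

16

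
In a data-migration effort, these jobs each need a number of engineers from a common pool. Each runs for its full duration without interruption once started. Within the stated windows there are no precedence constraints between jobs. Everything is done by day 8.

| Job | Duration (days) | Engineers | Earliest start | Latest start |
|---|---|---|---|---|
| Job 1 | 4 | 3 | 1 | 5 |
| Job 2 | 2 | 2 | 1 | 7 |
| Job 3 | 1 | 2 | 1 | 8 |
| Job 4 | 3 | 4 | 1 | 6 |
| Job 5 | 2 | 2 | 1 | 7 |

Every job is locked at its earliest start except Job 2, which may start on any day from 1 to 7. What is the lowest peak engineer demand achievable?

11

Job 2@1: d1:13  d2:11  d3:7  d4:3  d5:0  d6:0  d7:0  d8:0 → peak 13
Job 2@2: d1:11  d2:11  d3:9  d4:3  d5:0  d6:0  d7:0  d8:0 → peak 11
Job 2@3: d1:11  d2:9  d3:9  d4:5  d5:0  d6:0  d7:0  d8:0 → peak 11
Job 2@4: d1:11  d2:9  d3:7  d4:5  d5:2  d6:0  d7:0  d8:0 → peak 11
Job 2@5: d1:11  d2:9  d3:7  d4:3  d5:2  d6:2  d7:0  d8:0 → peak 11
Job 2@6: d1:11  d2:9  d3:7  d4:3  d5:0  d6:2  d7:2  d8:0 → peak 11
Job 2@7: d1:11  d2:9  d3:7  d4:3  d5:0  d6:0  d7:2  d8:2 → peak 11
Best is Job 2@2, peak 11.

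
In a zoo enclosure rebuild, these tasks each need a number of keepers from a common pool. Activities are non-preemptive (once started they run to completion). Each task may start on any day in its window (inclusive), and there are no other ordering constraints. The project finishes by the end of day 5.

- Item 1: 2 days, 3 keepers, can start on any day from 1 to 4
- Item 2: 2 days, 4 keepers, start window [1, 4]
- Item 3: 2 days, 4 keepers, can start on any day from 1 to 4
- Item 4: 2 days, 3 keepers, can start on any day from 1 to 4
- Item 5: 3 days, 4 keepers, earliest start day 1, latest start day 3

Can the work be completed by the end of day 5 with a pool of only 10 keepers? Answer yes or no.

yes

Schedule Item 1@1, Item 2@1, Item 3@3, Item 4@1, Item 5@3: d1:10  d2:10  d3:8  d4:8  d5:4 — peak 10 ≤ 10.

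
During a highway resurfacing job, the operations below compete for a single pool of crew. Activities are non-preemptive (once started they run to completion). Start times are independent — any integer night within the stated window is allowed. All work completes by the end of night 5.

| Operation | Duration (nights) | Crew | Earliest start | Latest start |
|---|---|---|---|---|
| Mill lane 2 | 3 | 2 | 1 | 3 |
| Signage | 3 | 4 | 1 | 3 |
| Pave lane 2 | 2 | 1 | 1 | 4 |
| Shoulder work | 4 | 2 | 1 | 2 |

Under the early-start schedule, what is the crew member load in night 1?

At early start, night 1 has: Mill lane 2, Signage, Pave lane 2, Shoulder work.
Demand: 2 + 4 + 1 + 2 = 9.

9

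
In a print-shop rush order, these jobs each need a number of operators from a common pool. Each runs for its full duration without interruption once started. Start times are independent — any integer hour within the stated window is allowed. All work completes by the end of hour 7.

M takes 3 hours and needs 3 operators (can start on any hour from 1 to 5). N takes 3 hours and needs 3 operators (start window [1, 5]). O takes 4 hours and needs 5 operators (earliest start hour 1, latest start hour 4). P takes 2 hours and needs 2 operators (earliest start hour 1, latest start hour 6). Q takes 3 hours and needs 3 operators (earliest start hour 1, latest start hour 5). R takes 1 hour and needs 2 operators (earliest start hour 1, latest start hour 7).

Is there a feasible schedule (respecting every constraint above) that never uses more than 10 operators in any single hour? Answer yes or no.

Schedule M@1, N@1, O@4, P@1, Q@4, R@3: h1:8  h2:8  h3:8  h4:8  h5:8  h6:8  h7:5 — peak 8 ≤ 10.

yes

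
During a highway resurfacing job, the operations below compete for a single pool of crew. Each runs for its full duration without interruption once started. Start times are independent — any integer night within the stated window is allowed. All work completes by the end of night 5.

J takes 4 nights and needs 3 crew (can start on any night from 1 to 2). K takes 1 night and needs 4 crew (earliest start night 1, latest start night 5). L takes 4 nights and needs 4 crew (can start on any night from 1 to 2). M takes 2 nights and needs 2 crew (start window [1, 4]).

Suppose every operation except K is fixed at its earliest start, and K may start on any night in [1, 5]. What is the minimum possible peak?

9

K@1: n1:13  n2:9  n3:7  n4:7  n5:0 → peak 13
K@2: n1:9  n2:13  n3:7  n4:7  n5:0 → peak 13
K@3: n1:9  n2:9  n3:11  n4:7  n5:0 → peak 11
K@4: n1:9  n2:9  n3:7  n4:11  n5:0 → peak 11
K@5: n1:9  n2:9  n3:7  n4:7  n5:4 → peak 9
Best is K@5, peak 9.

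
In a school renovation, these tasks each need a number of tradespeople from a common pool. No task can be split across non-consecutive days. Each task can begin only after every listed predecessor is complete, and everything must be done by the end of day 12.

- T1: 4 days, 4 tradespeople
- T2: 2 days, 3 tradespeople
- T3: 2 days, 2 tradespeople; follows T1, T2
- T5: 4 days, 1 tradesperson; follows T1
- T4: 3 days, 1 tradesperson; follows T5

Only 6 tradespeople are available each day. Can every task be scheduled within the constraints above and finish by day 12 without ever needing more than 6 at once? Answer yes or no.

yes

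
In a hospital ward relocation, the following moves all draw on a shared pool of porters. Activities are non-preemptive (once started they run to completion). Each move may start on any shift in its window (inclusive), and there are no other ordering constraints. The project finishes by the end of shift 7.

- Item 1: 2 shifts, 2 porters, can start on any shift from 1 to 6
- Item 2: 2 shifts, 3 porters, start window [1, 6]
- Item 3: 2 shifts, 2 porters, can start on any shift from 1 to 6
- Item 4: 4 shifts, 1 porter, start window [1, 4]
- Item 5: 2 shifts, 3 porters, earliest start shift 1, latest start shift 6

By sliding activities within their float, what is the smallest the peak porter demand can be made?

Early-start (Item 1@1, Item 2@1, Item 3@1, Item 4@1, Item 5@1) gives peak 11: s1:11  s2:11  s3:1  s4:1  s5:0  s6:0  s7:0.
Shift Item 2→3, Item 4→3, Item 5→5.
Schedule Item 1@1, Item 2@3, Item 3@1, Item 4@3, Item 5@5: s1:4  s2:4  s3:4  s4:4  s5:4  s6:4  s7:0 — peak 4.
Total porter-shifts = 24 over 7 shifts ⇒ peak ≥ ⌈24/7⌉ = 4, so 4 is optimal.

4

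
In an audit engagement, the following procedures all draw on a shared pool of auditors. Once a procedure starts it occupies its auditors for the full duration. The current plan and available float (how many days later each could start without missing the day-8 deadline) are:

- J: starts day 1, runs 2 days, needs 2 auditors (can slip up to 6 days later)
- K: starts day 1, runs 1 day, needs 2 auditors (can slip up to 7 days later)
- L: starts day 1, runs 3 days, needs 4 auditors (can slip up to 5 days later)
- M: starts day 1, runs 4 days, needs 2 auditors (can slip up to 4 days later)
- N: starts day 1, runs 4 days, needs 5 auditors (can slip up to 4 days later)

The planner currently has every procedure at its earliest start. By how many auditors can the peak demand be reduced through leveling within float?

8

Early-start peak: d1:15  d2:13  d3:11  d4:7  d5:0  d6:0  d7:0  d8:0 ⇒ 15.
Leveled (J@1, K@1, L@2, M@3, N@5): d1:4  d2:6  d3:6  d4:6  d5:7  d6:7  d7:5  d8:5 ⇒ 7.
Reduction 15 − 7 = 8.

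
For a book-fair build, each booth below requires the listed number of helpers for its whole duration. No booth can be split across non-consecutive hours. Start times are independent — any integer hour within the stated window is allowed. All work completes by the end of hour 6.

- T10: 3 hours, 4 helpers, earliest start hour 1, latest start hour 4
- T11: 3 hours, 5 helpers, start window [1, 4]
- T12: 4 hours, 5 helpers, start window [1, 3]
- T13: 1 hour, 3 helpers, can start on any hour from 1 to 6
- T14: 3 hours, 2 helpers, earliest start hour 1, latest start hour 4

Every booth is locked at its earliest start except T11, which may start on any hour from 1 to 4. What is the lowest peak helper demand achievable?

T11@1: h1:19  h2:16  h3:16  h4:5  h5:0  h6:0 → peak 19
T11@2: h1:14  h2:16  h3:16  h4:10  h5:0  h6:0 → peak 16
T11@3: h1:14  h2:11  h3:16  h4:10  h5:5  h6:0 → peak 16
T11@4: h1:14  h2:11  h3:11  h4:10  h5:5  h6:5 → peak 14
Best is T11@4, peak 14.

14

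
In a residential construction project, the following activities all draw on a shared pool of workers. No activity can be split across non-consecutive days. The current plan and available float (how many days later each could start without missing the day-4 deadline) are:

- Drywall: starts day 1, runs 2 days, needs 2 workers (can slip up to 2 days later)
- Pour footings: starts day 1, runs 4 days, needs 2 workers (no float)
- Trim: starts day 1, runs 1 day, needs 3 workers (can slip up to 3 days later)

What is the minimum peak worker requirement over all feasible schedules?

5

Early-start (Drywall@1, Pour footings@1, Trim@1) gives peak 7: d1:7  d2:4  d3:2  d4:2.
Shift Trim→3.
Schedule Drywall@1, Pour footings@1, Trim@3: d1:4  d2:4  d3:5  d4:2 — peak 5.
No arrangement of the 12 feasible schedules does better.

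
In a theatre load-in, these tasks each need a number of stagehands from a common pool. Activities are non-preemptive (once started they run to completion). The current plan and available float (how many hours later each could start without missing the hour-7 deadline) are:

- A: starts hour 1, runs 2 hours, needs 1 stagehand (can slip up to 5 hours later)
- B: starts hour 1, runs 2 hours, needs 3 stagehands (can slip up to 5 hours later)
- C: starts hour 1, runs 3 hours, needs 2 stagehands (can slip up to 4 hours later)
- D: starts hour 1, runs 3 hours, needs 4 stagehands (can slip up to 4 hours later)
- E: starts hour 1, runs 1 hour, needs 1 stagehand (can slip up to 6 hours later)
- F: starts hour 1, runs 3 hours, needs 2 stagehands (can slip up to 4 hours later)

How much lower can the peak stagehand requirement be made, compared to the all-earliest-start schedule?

7

Early-start peak: h1:13  h2:12  h3:8  h4:0  h5:0  h6:0  h7:0 ⇒ 13.
Leveled (A@1, B@1, C@1, D@3, E@4, F@5): h1:6  h2:6  h3:6  h4:5  h5:6  h6:2  h7:2 ⇒ 6.
Reduction 13 − 6 = 7.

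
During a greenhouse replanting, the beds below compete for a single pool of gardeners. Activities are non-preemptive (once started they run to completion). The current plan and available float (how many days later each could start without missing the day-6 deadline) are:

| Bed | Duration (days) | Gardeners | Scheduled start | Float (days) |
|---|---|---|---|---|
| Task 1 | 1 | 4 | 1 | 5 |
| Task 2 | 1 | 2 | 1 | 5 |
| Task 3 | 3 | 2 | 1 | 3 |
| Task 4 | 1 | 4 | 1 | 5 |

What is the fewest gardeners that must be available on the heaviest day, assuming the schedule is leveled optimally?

4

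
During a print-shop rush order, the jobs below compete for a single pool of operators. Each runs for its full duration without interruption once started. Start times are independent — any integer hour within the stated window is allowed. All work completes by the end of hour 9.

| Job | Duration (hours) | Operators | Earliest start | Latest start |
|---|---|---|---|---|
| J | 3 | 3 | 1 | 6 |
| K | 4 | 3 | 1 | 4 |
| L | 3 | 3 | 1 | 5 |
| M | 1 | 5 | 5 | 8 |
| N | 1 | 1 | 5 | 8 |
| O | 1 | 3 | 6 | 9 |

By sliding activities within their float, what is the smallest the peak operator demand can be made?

Early-start (J@1, K@1, L@1, M@5, N@5, O@6) gives peak 9: h1:9  h2:9  h3:9  h4:3  h5:6  h6:3  h7:0  h8:0  h9:0.
Shift L→4, M→7.
Schedule J@1, K@1, L@4, M@7, N@5, O@6: h1:6  h2:6  h3:6  h4:6  h5:4  h6:6  h7:5  h8:0  h9:0 — peak 6.

6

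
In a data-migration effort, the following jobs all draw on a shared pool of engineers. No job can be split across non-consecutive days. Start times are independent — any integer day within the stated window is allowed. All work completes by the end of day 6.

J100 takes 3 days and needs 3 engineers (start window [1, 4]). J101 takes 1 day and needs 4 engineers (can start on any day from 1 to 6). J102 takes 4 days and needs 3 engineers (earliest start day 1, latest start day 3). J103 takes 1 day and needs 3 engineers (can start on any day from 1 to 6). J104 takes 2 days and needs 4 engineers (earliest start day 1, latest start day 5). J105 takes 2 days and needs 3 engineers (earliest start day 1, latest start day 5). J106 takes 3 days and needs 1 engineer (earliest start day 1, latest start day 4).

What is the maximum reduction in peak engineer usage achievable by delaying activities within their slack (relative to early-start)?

Early-start peak: d1:21  d2:14  d3:7  d4:3  d5:0  d6:0 ⇒ 21.
Leveled (J100@1, J101@1, J102@2, J103@2, J104@5, J105@3, J106@4): d1:7  d2:9  d3:9  d4:7  d5:8  d6:5 ⇒ 9.
Reduction 21 − 9 = 12.

12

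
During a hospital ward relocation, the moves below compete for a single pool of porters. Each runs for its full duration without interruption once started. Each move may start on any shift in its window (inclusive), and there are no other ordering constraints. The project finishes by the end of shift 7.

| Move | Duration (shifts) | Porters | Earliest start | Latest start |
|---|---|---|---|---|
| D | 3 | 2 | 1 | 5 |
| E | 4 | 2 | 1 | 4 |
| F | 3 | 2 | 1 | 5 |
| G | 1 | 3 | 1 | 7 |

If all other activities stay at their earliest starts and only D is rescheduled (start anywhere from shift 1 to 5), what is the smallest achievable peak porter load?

7

D@1: s1:9  s2:6  s3:6  s4:2  s5:0  s6:0  s7:0 → peak 9
D@2: s1:7  s2:6  s3:6  s4:4  s5:0  s6:0  s7:0 → peak 7
D@3: s1:7  s2:4  s3:6  s4:4  s5:2  s6:0  s7:0 → peak 7
D@4: s1:7  s2:4  s3:4  s4:4  s5:2  s6:2  s7:0 → peak 7
D@5: s1:7  s2:4  s3:4  s4:2  s5:2  s6:2  s7:2 → peak 7
Best is D@2, peak 7.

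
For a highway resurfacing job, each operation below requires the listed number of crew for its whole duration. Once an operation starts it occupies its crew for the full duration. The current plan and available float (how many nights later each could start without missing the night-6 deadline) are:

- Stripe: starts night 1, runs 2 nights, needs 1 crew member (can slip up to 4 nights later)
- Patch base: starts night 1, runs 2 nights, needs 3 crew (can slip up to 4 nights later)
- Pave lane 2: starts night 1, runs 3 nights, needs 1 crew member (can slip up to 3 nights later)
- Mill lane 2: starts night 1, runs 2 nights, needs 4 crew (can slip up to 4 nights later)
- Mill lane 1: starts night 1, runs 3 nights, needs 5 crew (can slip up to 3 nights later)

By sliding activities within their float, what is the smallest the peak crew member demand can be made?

7

Early-start (Stripe@1, Patch base@1, Pave lane 2@1, Mill lane 2@1, Mill lane 1@1) gives peak 14: n1:14  n2:14  n3:6  n4:0  n5:0  n6:0.
Shift Patch base→4, Mill lane 2→4.
Schedule Stripe@1, Patch base@4, Pave lane 2@1, Mill lane 2@4, Mill lane 1@1: n1:7  n2:7  n3:6  n4:7  n5:7  n6:0 — peak 7.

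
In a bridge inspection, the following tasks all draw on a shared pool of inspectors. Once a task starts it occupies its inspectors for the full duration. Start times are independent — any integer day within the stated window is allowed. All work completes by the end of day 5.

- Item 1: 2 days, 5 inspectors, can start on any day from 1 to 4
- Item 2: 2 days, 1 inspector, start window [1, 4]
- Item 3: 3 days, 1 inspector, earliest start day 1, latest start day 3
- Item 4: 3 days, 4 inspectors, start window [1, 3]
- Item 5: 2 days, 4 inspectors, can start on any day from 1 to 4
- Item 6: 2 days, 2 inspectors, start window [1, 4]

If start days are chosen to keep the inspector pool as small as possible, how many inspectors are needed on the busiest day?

9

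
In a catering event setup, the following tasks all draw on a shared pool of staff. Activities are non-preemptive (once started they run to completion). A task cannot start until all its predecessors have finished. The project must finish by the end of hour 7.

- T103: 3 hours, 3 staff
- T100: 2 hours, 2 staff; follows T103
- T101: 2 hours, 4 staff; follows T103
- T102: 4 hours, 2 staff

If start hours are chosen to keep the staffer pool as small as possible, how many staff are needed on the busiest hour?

5

Early-start (T103@1, T100@4, T101@4, T102@1) gives peak 8: h1:5  h2:5  h3:5  h4:8  h5:6  h6:0  h7:0.
Shift T101→6.
Schedule T103@1, T100@4, T101@6, T102@1: h1:5  h2:5  h3:5  h4:4  h5:2  h6:4  h7:4 — peak 5.
Total staffer-hours = 29 over 7 hours ⇒ peak ≥ ⌈29/7⌉ = 5, so 5 is optimal.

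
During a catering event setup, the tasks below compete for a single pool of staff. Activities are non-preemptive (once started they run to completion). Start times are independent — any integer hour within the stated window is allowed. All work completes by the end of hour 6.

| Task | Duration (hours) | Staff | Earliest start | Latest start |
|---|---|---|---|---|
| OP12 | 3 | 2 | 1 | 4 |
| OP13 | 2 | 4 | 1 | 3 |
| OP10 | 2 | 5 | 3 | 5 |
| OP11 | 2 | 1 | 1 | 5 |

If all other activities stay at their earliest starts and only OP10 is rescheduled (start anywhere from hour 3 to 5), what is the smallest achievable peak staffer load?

OP10@3: h1:7  h2:7  h3:7  h4:5  h5:0  h6:0 → peak 7
OP10@4: h1:7  h2:7  h3:2  h4:5  h5:5  h6:0 → peak 7
OP10@5: h1:7  h2:7  h3:2  h4:0  h5:5  h6:5 → peak 7
Best is OP10@3, peak 7.

7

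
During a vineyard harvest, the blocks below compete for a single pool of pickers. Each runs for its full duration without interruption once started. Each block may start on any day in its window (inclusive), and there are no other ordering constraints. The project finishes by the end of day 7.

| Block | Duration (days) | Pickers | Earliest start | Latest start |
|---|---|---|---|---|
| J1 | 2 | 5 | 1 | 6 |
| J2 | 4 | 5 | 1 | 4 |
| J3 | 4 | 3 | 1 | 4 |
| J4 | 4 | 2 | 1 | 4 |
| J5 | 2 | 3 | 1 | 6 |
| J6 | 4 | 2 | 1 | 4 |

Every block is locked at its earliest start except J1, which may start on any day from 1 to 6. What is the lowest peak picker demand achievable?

J1@1: d1:20  d2:20  d3:12  d4:12  d5:0  d6:0  d7:0 → peak 20
J1@2: d1:15  d2:20  d3:17  d4:12  d5:0  d6:0  d7:0 → peak 20
J1@3: d1:15  d2:15  d3:17  d4:17  d5:0  d6:0  d7:0 → peak 17
J1@4: d1:15  d2:15  d3:12  d4:17  d5:5  d6:0  d7:0 → peak 17
J1@5: d1:15  d2:15  d3:12  d4:12  d5:5  d6:5  d7:0 → peak 15
J1@6: d1:15  d2:15  d3:12  d4:12  d5:0  d6:5  d7:5 → peak 15
Best is J1@5, peak 15.

15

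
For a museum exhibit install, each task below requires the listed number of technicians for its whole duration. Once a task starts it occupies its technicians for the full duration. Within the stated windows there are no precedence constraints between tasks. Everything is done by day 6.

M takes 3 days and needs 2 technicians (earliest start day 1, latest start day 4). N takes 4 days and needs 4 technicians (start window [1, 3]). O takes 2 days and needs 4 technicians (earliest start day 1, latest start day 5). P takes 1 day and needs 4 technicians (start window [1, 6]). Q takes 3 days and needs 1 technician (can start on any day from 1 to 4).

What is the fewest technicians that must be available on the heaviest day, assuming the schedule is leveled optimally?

8

Early-start (M@1, N@1, O@1, P@1, Q@1) gives peak 15: d1:15  d2:11  d3:7  d4:4  d5:0  d6:0.
Shift O→4, P→5.
Schedule M@1, N@1, O@4, P@5, Q@1: d1:7  d2:7  d3:7  d4:8  d5:8  d6:0 — peak 8.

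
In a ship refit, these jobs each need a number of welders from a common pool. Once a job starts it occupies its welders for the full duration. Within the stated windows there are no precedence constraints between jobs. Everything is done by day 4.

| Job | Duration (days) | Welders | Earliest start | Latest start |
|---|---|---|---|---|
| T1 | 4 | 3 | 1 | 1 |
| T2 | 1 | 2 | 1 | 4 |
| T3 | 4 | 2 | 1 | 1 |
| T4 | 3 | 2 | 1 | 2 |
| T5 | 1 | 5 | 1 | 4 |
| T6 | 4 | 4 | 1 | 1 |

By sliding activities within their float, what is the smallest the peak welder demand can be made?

14

Early-start (T1@1, T2@1, T3@1, T4@1, T5@1, T6@1) gives peak 18: d1:18  d2:11  d3:11  d4:9.
Shift T5→4.
Schedule T1@1, T2@1, T3@1, T4@1, T5@4, T6@1: d1:13  d2:11  d3:11  d4:14 — peak 14.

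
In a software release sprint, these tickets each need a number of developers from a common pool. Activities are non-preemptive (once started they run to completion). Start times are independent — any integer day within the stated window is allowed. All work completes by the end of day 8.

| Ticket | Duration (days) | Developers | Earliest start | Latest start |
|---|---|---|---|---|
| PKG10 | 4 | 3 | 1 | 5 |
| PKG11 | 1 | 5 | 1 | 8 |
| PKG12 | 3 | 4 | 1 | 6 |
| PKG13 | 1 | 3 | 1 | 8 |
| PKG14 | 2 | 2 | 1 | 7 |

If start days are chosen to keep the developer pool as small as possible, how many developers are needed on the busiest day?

6

Early-start (PKG10@1, PKG11@1, PKG12@1, PKG13@1, PKG14@1) gives peak 17: d1:17  d2:9  d3:7  d4:3  d5:0  d6:0  d7:0  d8:0.
Shift PKG11→5, PKG12→6, PKG14→2.
Schedule PKG10@1, PKG11@5, PKG12@6, PKG13@1, PKG14@2: d1:6  d2:5  d3:5  d4:3  d5:5  d6:4  d7:4  d8:4 — peak 6.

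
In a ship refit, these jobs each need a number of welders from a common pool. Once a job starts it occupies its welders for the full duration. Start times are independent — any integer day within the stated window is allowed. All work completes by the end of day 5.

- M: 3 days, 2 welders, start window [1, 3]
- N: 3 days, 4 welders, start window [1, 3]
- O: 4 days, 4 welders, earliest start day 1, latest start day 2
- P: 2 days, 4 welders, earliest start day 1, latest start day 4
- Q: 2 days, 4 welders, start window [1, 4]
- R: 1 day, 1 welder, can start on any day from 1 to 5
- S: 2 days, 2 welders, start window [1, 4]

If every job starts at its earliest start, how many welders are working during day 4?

4

At early start, day 4 has: O.
Demand: 4 = 4.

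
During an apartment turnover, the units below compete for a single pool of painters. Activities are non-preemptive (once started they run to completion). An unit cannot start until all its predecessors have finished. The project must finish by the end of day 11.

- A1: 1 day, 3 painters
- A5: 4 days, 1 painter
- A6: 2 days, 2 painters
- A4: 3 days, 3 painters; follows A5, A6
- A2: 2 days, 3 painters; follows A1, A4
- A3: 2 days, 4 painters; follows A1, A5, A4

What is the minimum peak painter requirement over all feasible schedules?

4

Early-start (A1@1, A5@1, A6@1, A4@5, A2@8, A3@8) gives peak 7: d1:6  d2:3  d3:1  d4:1  d5:3  d6:3  d7:3  d8:7  d9:7  d10:0  d11:0.
Shift A6→2, A3→10.
Schedule A1@1, A5@1, A6@2, A4@5, A2@8, A3@10: d1:4  d2:3  d3:3  d4:1  d5:3  d6:3  d7:3  d8:3  d9:3  d10:4  d11:4 — peak 4.
Total painter-days = 34 over 11 days ⇒ peak ≥ ⌈34/11⌉ = 4, so 4 is optimal.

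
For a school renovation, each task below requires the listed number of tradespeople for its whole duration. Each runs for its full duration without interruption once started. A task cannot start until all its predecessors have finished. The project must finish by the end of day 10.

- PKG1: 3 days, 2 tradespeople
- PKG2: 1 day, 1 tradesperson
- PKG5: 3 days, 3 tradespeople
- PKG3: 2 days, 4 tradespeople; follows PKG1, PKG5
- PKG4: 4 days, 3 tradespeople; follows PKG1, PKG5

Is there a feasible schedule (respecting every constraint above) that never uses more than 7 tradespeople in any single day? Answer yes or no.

Schedule PKG1@1, PKG2@1, PKG5@2, PKG3@5, PKG4@7: d1:3  d2:5  d3:5  d4:3  d5:4  d6:4  d7:3  d8:3  d9:3  d10:3 — peak 5 ≤ 7.

yes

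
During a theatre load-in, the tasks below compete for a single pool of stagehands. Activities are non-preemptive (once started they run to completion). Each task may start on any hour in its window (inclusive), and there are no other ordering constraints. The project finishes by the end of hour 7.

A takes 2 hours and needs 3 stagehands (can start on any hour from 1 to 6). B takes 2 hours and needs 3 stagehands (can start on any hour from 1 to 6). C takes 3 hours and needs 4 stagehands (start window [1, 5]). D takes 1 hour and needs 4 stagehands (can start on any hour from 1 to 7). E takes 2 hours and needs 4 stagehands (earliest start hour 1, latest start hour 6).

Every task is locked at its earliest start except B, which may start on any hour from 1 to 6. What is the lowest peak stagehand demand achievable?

15

B@1: h1:18  h2:14  h3:4  h4:0  h5:0  h6:0  h7:0 → peak 18
B@2: h1:15  h2:14  h3:7  h4:0  h5:0  h6:0  h7:0 → peak 15
B@3: h1:15  h2:11  h3:7  h4:3  h5:0  h6:0  h7:0 → peak 15
B@4: h1:15  h2:11  h3:4  h4:3  h5:3  h6:0  h7:0 → peak 15
B@5: h1:15  h2:11  h3:4  h4:0  h5:3  h6:3  h7:0 → peak 15
B@6: h1:15  h2:11  h3:4  h4:0  h5:0  h6:3  h7:3 → peak 15
Best is B@2, peak 15.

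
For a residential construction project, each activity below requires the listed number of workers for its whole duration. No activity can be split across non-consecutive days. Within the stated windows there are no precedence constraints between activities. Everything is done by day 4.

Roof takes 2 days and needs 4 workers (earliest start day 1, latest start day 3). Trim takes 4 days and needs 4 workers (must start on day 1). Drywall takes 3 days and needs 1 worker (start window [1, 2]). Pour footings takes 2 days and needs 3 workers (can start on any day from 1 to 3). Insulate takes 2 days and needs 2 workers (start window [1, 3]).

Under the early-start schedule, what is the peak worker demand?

Early-start schedule: Roof@1, Trim@1, Drywall@1, Pour footings@1, Insulate@1.
Load per day: day 1: 14, day 2: 14, day 3: 5, day 4: 4.
Peak is 14.

14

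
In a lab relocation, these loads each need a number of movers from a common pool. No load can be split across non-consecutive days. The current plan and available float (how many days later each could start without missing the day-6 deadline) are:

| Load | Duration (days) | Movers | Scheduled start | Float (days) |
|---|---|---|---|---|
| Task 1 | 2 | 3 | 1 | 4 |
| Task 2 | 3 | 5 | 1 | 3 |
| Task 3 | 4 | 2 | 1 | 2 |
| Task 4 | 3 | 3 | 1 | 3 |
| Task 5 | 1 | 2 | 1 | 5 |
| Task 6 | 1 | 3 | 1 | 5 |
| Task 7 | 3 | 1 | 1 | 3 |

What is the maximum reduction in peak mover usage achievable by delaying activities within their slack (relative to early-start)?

11

Early-start peak: d1:19  d2:14  d3:11  d4:2  d5:0  d6:0 ⇒ 19.
Leveled (Task 1@1, Task 2@1, Task 3@3, Task 4@4, Task 5@4, Task 6@6, Task 7@3): d1:8  d2:8  d3:8  d4:8  d5:6  d6:8 ⇒ 8.
Reduction 19 − 8 = 11.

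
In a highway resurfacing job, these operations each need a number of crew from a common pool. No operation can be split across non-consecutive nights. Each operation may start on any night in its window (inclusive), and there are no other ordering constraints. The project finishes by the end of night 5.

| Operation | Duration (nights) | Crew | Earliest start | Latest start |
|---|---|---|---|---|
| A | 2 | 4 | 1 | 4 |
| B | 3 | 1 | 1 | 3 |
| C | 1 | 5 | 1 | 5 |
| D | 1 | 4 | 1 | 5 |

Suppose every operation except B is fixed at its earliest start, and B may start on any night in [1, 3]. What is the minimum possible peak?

13

B@1: n1:14  n2:5  n3:1  n4:0  n5:0 → peak 14
B@2: n1:13  n2:5  n3:1  n4:1  n5:0 → peak 13
B@3: n1:13  n2:4  n3:1  n4:1  n5:1 → peak 13
Best is B@2, peak 13.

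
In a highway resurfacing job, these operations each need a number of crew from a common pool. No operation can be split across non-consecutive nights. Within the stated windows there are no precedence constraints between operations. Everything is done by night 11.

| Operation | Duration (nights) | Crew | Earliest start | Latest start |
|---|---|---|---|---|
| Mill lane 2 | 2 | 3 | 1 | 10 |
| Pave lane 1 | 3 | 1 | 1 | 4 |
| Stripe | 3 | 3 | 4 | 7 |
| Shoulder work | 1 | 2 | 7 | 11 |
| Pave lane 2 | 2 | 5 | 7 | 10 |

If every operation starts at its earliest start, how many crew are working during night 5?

3

At early start, night 5 has: Stripe.
Demand: 3 = 3.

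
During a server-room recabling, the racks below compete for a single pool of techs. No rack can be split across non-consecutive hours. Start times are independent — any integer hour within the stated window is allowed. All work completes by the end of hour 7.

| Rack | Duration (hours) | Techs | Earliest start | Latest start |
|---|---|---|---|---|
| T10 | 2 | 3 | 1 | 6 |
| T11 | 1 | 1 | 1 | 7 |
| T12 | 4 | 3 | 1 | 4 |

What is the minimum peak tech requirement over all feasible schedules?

3

Early-start (T10@1, T11@1, T12@1) gives peak 7: h1:7  h2:6  h3:3  h4:3  h5:0  h6:0  h7:0.
Shift T11→3, T12→4.
Schedule T10@1, T11@3, T12@4: h1:3  h2:3  h3:1  h4:3  h5:3  h6:3  h7:3 — peak 3.
Total tech-hours = 19 over 7 hours ⇒ peak ≥ ⌈19/7⌉ = 3, so 3 is optimal.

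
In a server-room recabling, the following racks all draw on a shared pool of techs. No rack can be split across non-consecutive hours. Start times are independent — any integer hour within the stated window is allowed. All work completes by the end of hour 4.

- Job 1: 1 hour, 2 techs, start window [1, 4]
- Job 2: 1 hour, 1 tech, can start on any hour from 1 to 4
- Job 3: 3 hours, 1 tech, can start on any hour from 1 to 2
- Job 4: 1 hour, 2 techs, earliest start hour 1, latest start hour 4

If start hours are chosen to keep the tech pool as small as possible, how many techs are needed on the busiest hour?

Early-start (Job 1@1, Job 2@1, Job 3@1, Job 4@1) gives peak 6: h1:6  h2:1  h3:1  h4:0.
Shift Job 3→2, Job 4→2.
Schedule Job 1@1, Job 2@1, Job 3@2, Job 4@2: h1:3  h2:3  h3:1  h4:1 — peak 3.

3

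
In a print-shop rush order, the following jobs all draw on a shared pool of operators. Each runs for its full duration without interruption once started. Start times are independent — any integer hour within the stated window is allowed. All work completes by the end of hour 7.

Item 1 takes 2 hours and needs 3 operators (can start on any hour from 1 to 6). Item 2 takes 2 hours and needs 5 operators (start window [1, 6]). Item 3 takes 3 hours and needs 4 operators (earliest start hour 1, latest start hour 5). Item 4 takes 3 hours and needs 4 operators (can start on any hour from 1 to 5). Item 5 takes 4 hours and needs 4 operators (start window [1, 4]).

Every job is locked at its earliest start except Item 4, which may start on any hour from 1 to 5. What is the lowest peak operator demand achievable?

16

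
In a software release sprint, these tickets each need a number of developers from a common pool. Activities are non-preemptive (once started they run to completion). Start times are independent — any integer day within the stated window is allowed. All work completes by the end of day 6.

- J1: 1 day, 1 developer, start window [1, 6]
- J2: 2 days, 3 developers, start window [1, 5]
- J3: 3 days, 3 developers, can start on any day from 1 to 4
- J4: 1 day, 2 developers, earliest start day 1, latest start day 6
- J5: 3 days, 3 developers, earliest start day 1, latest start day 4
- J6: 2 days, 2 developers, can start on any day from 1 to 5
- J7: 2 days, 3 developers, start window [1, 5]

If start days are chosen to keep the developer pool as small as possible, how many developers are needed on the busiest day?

Early-start (J1@1, J2@1, J3@1, J4@1, J5@1, J6@1, J7@1) gives peak 17: d1:17  d2:14  d3:6  d4:0  d5:0  d6:0.
Shift J4→3, J5→4, J6→3, J7→5.
Schedule J1@1, J2@1, J3@1, J4@3, J5@4, J6@3, J7@5: d1:7  d2:6  d3:7  d4:5  d5:6  d6:6 — peak 7.
Total developer-days = 37 over 6 days ⇒ peak ≥ ⌈37/6⌉ = 7, so 7 is optimal.

7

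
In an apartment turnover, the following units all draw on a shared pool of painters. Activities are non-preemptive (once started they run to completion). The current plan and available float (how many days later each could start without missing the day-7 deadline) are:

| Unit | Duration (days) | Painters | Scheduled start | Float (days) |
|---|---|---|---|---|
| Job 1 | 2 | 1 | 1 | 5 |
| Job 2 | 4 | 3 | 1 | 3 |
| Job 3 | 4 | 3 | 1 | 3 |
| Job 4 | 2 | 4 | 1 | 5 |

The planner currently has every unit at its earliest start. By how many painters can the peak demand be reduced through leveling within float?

Early-start peak: d1:11  d2:11  d3:6  d4:6  d5:0  d6:0  d7:0 ⇒ 11.
Leveled (Job 1@1, Job 2@3, Job 3@3, Job 4@1): d1:5  d2:5  d3:6  d4:6  d5:6  d6:6  d7:0 ⇒ 6.
Reduction 11 − 6 = 5.

5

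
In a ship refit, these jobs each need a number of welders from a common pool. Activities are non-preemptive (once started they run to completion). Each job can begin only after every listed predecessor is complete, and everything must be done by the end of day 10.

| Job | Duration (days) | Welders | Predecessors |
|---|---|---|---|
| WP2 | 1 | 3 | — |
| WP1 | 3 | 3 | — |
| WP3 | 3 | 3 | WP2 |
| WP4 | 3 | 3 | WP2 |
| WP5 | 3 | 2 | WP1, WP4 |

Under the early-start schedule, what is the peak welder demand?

9

Early-start schedule: WP2@1, WP1@1, WP3@2, WP4@2, WP5@5.
Load per day: day 1: 6, day 2: 9, day 3: 9, day 4: 6, day 5: 2, day 6: 2, day 7: 2, day 8: 0, day 9: 0, day 10: 0.
Peak is 9.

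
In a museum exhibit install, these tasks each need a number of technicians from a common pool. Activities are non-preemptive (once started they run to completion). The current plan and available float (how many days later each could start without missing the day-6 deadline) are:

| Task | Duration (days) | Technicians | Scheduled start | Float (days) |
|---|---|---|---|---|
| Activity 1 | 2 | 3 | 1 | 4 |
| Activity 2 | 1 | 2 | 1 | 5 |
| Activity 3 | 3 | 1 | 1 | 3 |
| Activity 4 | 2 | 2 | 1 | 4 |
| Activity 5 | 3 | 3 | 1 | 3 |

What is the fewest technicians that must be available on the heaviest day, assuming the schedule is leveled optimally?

5

Early-start (Activity 1@1, Activity 2@1, Activity 3@1, Activity 4@1, Activity 5@1) gives peak 11: d1:11  d2:9  d3:4  d4:0  d5:0  d6:0.
Shift Activity 3→2, Activity 4→5, Activity 5→3.
Schedule Activity 1@1, Activity 2@1, Activity 3@2, Activity 4@5, Activity 5@3: d1:5  d2:4  d3:4  d4:4  d5:5  d6:2 — peak 5.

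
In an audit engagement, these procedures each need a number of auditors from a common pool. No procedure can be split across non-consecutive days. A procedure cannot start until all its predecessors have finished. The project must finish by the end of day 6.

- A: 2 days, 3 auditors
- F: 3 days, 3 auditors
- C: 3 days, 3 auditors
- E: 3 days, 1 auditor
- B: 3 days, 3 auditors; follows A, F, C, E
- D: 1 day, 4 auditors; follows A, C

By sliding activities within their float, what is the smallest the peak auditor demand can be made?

10

Schedule A@1, F@1, C@1, E@1, B@4, D@4: d1:10  d2:10  d3:7  d4:7  d5:3  d6:3 — peak 10.
No arrangement of the 6 feasible schedules does better.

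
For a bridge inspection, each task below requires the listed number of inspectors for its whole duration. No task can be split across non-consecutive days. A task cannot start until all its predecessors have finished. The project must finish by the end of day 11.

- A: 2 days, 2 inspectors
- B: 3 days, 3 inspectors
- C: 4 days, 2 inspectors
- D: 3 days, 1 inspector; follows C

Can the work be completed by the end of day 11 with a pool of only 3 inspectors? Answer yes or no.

Schedule A@5, B@8, C@1, D@5: d1:2  d2:2  d3:2  d4:2  d5:3  d6:3  d7:1  d8:3  d9:3  d10:3  d11:0 — peak 3 ≤ 3.

yes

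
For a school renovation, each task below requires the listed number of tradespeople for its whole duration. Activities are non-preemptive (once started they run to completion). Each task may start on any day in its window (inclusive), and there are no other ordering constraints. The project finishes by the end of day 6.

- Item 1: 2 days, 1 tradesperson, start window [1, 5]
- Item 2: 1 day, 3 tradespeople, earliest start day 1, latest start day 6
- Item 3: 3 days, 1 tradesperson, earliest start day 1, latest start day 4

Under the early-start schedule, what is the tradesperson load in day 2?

At early start, day 2 has: Item 1, Item 3.
Demand: 1 + 1 = 2.

2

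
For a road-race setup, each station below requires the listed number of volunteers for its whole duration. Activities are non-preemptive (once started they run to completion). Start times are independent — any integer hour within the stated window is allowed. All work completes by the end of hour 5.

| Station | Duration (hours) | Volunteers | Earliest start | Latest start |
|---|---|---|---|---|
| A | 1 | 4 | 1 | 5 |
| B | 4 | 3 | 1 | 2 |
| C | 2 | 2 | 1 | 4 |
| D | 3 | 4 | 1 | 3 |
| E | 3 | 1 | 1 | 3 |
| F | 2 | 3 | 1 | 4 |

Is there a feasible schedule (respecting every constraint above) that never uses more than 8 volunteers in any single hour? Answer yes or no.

Total volunteer-hours = 41; over 5 hours the average is 41/5 > 8, so some hour must exceed 8.

no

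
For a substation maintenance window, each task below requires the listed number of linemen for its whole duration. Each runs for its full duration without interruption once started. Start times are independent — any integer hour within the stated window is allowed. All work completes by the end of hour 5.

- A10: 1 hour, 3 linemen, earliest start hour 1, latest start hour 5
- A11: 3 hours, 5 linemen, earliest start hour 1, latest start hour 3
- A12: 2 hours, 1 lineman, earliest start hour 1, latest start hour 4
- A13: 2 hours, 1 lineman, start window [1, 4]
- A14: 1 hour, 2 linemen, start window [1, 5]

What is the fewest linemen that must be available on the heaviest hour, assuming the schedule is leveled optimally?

5

Early-start (A10@1, A11@1, A12@1, A13@1, A14@1) gives peak 12: h1:12  h2:7  h3:5  h4:0  h5:0.
Shift A11→3, A14→2.
Schedule A10@1, A11@3, A12@1, A13@1, A14@2: h1:5  h2:4  h3:5  h4:5  h5:5 — peak 5.
Total lineman-hours = 24 over 5 hours ⇒ peak ≥ ⌈24/5⌉ = 5, so 5 is optimal.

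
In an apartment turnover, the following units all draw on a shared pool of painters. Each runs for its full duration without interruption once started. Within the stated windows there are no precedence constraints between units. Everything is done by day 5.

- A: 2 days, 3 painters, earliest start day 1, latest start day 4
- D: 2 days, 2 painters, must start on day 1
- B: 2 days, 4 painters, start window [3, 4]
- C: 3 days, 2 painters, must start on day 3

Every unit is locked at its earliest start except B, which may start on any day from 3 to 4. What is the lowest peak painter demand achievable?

6

B@3: d1:5  d2:5  d3:6  d4:6  d5:2 → peak 6
B@4: d1:5  d2:5  d3:2  d4:6  d5:6 → peak 6
Best is B@3, peak 6.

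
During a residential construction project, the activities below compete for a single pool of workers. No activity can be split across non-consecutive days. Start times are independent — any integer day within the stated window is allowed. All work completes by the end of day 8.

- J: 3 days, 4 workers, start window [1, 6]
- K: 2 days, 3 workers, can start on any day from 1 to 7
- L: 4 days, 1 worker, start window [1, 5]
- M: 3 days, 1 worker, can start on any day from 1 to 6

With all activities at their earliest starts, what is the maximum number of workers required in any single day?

9

Early-start schedule: J@1, K@1, L@1, M@1.
Load per day: day 1: 9, day 2: 9, day 3: 6, day 4: 1, day 5: 0, day 6: 0, day 7: 0, day 8: 0.
Peak is 9.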